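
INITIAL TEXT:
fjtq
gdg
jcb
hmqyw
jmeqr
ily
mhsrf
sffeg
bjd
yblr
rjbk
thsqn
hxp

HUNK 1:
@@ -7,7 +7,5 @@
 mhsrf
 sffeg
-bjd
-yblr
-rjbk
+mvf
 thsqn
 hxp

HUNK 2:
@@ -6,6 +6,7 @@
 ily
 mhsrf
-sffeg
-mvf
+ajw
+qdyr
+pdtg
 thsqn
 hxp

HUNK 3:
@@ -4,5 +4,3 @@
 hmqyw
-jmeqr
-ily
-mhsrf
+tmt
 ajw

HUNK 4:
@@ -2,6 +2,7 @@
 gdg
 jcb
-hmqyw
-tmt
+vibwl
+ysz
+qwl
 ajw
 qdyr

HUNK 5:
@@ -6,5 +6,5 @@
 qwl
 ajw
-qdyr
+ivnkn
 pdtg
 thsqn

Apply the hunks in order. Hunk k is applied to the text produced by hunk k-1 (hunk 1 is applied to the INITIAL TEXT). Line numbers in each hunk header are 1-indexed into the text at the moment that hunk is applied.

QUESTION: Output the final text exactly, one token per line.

Answer: fjtq
gdg
jcb
vibwl
ysz
qwl
ajw
ivnkn
pdtg
thsqn
hxp

Derivation:
Hunk 1: at line 7 remove [bjd,yblr,rjbk] add [mvf] -> 11 lines: fjtq gdg jcb hmqyw jmeqr ily mhsrf sffeg mvf thsqn hxp
Hunk 2: at line 6 remove [sffeg,mvf] add [ajw,qdyr,pdtg] -> 12 lines: fjtq gdg jcb hmqyw jmeqr ily mhsrf ajw qdyr pdtg thsqn hxp
Hunk 3: at line 4 remove [jmeqr,ily,mhsrf] add [tmt] -> 10 lines: fjtq gdg jcb hmqyw tmt ajw qdyr pdtg thsqn hxp
Hunk 4: at line 2 remove [hmqyw,tmt] add [vibwl,ysz,qwl] -> 11 lines: fjtq gdg jcb vibwl ysz qwl ajw qdyr pdtg thsqn hxp
Hunk 5: at line 6 remove [qdyr] add [ivnkn] -> 11 lines: fjtq gdg jcb vibwl ysz qwl ajw ivnkn pdtg thsqn hxp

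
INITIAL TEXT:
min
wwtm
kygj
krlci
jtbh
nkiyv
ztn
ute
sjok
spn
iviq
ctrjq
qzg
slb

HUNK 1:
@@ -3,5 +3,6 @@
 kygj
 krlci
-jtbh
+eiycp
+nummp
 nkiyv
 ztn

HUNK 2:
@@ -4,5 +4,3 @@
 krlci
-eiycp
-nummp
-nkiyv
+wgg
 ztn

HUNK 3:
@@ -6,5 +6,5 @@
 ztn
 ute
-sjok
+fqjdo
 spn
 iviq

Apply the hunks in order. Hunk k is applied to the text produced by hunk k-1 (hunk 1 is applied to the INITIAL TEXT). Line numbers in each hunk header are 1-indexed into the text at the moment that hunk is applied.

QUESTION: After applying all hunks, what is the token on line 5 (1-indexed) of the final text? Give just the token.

Answer: wgg

Derivation:
Hunk 1: at line 3 remove [jtbh] add [eiycp,nummp] -> 15 lines: min wwtm kygj krlci eiycp nummp nkiyv ztn ute sjok spn iviq ctrjq qzg slb
Hunk 2: at line 4 remove [eiycp,nummp,nkiyv] add [wgg] -> 13 lines: min wwtm kygj krlci wgg ztn ute sjok spn iviq ctrjq qzg slb
Hunk 3: at line 6 remove [sjok] add [fqjdo] -> 13 lines: min wwtm kygj krlci wgg ztn ute fqjdo spn iviq ctrjq qzg slb
Final line 5: wgg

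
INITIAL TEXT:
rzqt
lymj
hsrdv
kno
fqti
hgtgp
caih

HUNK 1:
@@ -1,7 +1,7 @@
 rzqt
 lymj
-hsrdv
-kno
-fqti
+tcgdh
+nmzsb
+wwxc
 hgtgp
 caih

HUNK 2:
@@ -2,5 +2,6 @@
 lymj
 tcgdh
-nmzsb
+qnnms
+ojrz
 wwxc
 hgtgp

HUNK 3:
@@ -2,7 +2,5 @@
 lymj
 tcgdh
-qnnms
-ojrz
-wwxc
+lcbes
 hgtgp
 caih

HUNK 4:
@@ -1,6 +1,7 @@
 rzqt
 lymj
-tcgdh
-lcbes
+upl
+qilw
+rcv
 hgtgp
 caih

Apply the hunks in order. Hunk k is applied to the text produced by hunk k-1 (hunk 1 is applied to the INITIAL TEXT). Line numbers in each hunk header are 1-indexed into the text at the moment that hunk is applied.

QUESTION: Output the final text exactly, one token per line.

Hunk 1: at line 1 remove [hsrdv,kno,fqti] add [tcgdh,nmzsb,wwxc] -> 7 lines: rzqt lymj tcgdh nmzsb wwxc hgtgp caih
Hunk 2: at line 2 remove [nmzsb] add [qnnms,ojrz] -> 8 lines: rzqt lymj tcgdh qnnms ojrz wwxc hgtgp caih
Hunk 3: at line 2 remove [qnnms,ojrz,wwxc] add [lcbes] -> 6 lines: rzqt lymj tcgdh lcbes hgtgp caih
Hunk 4: at line 1 remove [tcgdh,lcbes] add [upl,qilw,rcv] -> 7 lines: rzqt lymj upl qilw rcv hgtgp caih

Answer: rzqt
lymj
upl
qilw
rcv
hgtgp
caih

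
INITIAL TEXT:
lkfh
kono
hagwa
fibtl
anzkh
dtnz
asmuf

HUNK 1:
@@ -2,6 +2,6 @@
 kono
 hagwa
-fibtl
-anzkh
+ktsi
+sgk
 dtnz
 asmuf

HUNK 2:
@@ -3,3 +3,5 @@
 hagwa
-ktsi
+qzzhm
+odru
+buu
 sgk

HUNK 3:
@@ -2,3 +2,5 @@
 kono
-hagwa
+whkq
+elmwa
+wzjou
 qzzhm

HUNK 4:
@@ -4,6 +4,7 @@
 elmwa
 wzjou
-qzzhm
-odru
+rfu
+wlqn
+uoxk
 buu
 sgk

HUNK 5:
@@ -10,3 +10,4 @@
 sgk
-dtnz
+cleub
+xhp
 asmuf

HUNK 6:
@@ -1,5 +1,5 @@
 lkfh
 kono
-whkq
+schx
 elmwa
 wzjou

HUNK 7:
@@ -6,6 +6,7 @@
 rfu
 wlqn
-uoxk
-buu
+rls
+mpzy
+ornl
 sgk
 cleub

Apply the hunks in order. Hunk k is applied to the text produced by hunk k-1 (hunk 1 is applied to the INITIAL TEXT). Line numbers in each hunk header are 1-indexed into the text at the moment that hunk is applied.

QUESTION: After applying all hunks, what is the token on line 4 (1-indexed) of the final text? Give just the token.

Hunk 1: at line 2 remove [fibtl,anzkh] add [ktsi,sgk] -> 7 lines: lkfh kono hagwa ktsi sgk dtnz asmuf
Hunk 2: at line 3 remove [ktsi] add [qzzhm,odru,buu] -> 9 lines: lkfh kono hagwa qzzhm odru buu sgk dtnz asmuf
Hunk 3: at line 2 remove [hagwa] add [whkq,elmwa,wzjou] -> 11 lines: lkfh kono whkq elmwa wzjou qzzhm odru buu sgk dtnz asmuf
Hunk 4: at line 4 remove [qzzhm,odru] add [rfu,wlqn,uoxk] -> 12 lines: lkfh kono whkq elmwa wzjou rfu wlqn uoxk buu sgk dtnz asmuf
Hunk 5: at line 10 remove [dtnz] add [cleub,xhp] -> 13 lines: lkfh kono whkq elmwa wzjou rfu wlqn uoxk buu sgk cleub xhp asmuf
Hunk 6: at line 1 remove [whkq] add [schx] -> 13 lines: lkfh kono schx elmwa wzjou rfu wlqn uoxk buu sgk cleub xhp asmuf
Hunk 7: at line 6 remove [uoxk,buu] add [rls,mpzy,ornl] -> 14 lines: lkfh kono schx elmwa wzjou rfu wlqn rls mpzy ornl sgk cleub xhp asmuf
Final line 4: elmwa

Answer: elmwa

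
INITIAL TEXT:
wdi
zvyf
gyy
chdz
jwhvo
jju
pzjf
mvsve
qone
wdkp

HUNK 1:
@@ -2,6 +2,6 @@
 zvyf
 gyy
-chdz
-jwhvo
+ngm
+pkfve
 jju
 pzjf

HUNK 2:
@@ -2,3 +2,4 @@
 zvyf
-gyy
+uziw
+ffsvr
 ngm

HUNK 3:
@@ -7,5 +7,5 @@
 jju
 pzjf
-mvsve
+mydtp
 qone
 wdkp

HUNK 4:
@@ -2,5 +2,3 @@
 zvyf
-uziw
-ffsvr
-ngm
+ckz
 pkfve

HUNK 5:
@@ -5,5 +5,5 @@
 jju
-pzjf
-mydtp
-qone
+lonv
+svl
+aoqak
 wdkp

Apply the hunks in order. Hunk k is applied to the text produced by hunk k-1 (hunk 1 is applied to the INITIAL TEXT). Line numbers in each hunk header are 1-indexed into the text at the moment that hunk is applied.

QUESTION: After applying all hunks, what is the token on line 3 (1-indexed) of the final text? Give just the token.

Answer: ckz

Derivation:
Hunk 1: at line 2 remove [chdz,jwhvo] add [ngm,pkfve] -> 10 lines: wdi zvyf gyy ngm pkfve jju pzjf mvsve qone wdkp
Hunk 2: at line 2 remove [gyy] add [uziw,ffsvr] -> 11 lines: wdi zvyf uziw ffsvr ngm pkfve jju pzjf mvsve qone wdkp
Hunk 3: at line 7 remove [mvsve] add [mydtp] -> 11 lines: wdi zvyf uziw ffsvr ngm pkfve jju pzjf mydtp qone wdkp
Hunk 4: at line 2 remove [uziw,ffsvr,ngm] add [ckz] -> 9 lines: wdi zvyf ckz pkfve jju pzjf mydtp qone wdkp
Hunk 5: at line 5 remove [pzjf,mydtp,qone] add [lonv,svl,aoqak] -> 9 lines: wdi zvyf ckz pkfve jju lonv svl aoqak wdkp
Final line 3: ckz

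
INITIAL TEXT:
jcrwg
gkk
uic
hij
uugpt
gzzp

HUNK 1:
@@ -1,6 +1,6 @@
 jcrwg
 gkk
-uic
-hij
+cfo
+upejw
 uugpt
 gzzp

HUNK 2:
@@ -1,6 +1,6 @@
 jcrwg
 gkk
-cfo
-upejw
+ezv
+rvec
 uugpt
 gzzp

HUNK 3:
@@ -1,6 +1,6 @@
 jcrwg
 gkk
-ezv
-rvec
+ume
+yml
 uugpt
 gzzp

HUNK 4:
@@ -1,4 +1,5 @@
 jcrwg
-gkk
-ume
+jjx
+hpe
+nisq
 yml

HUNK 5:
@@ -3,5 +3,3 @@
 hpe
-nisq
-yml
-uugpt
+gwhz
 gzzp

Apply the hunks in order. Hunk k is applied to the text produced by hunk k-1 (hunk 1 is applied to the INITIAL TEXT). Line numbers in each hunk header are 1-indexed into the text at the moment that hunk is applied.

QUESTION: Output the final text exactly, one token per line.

Answer: jcrwg
jjx
hpe
gwhz
gzzp

Derivation:
Hunk 1: at line 1 remove [uic,hij] add [cfo,upejw] -> 6 lines: jcrwg gkk cfo upejw uugpt gzzp
Hunk 2: at line 1 remove [cfo,upejw] add [ezv,rvec] -> 6 lines: jcrwg gkk ezv rvec uugpt gzzp
Hunk 3: at line 1 remove [ezv,rvec] add [ume,yml] -> 6 lines: jcrwg gkk ume yml uugpt gzzp
Hunk 4: at line 1 remove [gkk,ume] add [jjx,hpe,nisq] -> 7 lines: jcrwg jjx hpe nisq yml uugpt gzzp
Hunk 5: at line 3 remove [nisq,yml,uugpt] add [gwhz] -> 5 lines: jcrwg jjx hpe gwhz gzzp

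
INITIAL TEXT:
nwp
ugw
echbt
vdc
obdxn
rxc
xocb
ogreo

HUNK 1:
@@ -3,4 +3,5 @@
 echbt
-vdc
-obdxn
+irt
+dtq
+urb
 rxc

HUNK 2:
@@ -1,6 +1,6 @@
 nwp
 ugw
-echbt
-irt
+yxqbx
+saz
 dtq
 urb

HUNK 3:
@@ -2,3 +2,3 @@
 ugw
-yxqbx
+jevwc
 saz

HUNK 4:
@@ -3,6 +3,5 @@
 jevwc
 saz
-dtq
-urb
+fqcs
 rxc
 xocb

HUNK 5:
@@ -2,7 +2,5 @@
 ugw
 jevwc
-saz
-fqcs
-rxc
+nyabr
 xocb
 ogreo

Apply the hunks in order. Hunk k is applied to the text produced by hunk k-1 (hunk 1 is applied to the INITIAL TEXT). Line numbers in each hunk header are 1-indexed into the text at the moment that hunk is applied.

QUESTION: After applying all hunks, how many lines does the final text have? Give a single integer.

Answer: 6

Derivation:
Hunk 1: at line 3 remove [vdc,obdxn] add [irt,dtq,urb] -> 9 lines: nwp ugw echbt irt dtq urb rxc xocb ogreo
Hunk 2: at line 1 remove [echbt,irt] add [yxqbx,saz] -> 9 lines: nwp ugw yxqbx saz dtq urb rxc xocb ogreo
Hunk 3: at line 2 remove [yxqbx] add [jevwc] -> 9 lines: nwp ugw jevwc saz dtq urb rxc xocb ogreo
Hunk 4: at line 3 remove [dtq,urb] add [fqcs] -> 8 lines: nwp ugw jevwc saz fqcs rxc xocb ogreo
Hunk 5: at line 2 remove [saz,fqcs,rxc] add [nyabr] -> 6 lines: nwp ugw jevwc nyabr xocb ogreo
Final line count: 6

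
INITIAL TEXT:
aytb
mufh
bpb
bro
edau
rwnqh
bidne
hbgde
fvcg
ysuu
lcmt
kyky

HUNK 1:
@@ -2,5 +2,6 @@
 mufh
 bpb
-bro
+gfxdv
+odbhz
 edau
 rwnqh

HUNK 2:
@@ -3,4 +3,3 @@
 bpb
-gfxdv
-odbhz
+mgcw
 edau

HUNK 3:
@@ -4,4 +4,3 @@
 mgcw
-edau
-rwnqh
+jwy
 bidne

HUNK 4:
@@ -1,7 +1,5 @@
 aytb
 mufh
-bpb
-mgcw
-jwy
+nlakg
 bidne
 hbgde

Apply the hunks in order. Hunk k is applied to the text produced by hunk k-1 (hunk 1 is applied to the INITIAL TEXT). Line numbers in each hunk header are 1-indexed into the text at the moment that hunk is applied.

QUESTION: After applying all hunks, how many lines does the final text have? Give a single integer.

Answer: 9

Derivation:
Hunk 1: at line 2 remove [bro] add [gfxdv,odbhz] -> 13 lines: aytb mufh bpb gfxdv odbhz edau rwnqh bidne hbgde fvcg ysuu lcmt kyky
Hunk 2: at line 3 remove [gfxdv,odbhz] add [mgcw] -> 12 lines: aytb mufh bpb mgcw edau rwnqh bidne hbgde fvcg ysuu lcmt kyky
Hunk 3: at line 4 remove [edau,rwnqh] add [jwy] -> 11 lines: aytb mufh bpb mgcw jwy bidne hbgde fvcg ysuu lcmt kyky
Hunk 4: at line 1 remove [bpb,mgcw,jwy] add [nlakg] -> 9 lines: aytb mufh nlakg bidne hbgde fvcg ysuu lcmt kyky
Final line count: 9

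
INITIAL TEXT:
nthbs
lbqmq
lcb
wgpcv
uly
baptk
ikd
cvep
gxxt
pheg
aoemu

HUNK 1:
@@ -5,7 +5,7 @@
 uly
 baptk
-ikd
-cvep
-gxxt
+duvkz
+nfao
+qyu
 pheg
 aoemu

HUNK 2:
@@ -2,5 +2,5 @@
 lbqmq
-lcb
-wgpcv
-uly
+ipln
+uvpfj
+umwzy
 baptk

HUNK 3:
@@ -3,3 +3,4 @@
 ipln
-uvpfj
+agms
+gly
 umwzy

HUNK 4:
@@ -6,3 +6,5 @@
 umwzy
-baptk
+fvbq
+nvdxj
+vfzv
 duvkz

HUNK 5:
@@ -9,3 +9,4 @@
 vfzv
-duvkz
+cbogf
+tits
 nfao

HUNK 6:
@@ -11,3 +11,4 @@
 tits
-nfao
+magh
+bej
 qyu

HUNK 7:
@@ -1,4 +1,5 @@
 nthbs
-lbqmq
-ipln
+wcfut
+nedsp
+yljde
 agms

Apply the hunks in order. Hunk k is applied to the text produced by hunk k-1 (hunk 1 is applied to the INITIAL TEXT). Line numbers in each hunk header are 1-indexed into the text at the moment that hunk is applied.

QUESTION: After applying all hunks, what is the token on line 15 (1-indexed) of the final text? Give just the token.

Hunk 1: at line 5 remove [ikd,cvep,gxxt] add [duvkz,nfao,qyu] -> 11 lines: nthbs lbqmq lcb wgpcv uly baptk duvkz nfao qyu pheg aoemu
Hunk 2: at line 2 remove [lcb,wgpcv,uly] add [ipln,uvpfj,umwzy] -> 11 lines: nthbs lbqmq ipln uvpfj umwzy baptk duvkz nfao qyu pheg aoemu
Hunk 3: at line 3 remove [uvpfj] add [agms,gly] -> 12 lines: nthbs lbqmq ipln agms gly umwzy baptk duvkz nfao qyu pheg aoemu
Hunk 4: at line 6 remove [baptk] add [fvbq,nvdxj,vfzv] -> 14 lines: nthbs lbqmq ipln agms gly umwzy fvbq nvdxj vfzv duvkz nfao qyu pheg aoemu
Hunk 5: at line 9 remove [duvkz] add [cbogf,tits] -> 15 lines: nthbs lbqmq ipln agms gly umwzy fvbq nvdxj vfzv cbogf tits nfao qyu pheg aoemu
Hunk 6: at line 11 remove [nfao] add [magh,bej] -> 16 lines: nthbs lbqmq ipln agms gly umwzy fvbq nvdxj vfzv cbogf tits magh bej qyu pheg aoemu
Hunk 7: at line 1 remove [lbqmq,ipln] add [wcfut,nedsp,yljde] -> 17 lines: nthbs wcfut nedsp yljde agms gly umwzy fvbq nvdxj vfzv cbogf tits magh bej qyu pheg aoemu
Final line 15: qyu

Answer: qyu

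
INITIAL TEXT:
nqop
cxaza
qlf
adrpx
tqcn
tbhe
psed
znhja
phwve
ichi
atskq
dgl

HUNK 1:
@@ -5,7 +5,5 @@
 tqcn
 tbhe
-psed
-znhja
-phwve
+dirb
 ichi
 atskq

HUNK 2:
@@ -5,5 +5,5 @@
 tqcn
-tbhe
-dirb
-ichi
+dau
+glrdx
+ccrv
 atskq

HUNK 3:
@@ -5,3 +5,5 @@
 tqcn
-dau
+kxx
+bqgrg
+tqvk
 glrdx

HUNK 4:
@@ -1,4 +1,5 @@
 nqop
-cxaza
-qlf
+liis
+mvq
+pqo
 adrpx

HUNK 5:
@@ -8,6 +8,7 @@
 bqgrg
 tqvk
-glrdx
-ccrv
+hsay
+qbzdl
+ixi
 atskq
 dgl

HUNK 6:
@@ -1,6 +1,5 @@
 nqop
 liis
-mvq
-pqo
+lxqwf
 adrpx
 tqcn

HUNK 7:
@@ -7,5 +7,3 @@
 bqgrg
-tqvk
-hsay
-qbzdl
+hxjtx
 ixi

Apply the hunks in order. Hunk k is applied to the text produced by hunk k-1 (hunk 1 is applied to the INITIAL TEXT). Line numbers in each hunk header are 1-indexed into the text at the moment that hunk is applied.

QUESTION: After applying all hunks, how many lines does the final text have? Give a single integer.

Hunk 1: at line 5 remove [psed,znhja,phwve] add [dirb] -> 10 lines: nqop cxaza qlf adrpx tqcn tbhe dirb ichi atskq dgl
Hunk 2: at line 5 remove [tbhe,dirb,ichi] add [dau,glrdx,ccrv] -> 10 lines: nqop cxaza qlf adrpx tqcn dau glrdx ccrv atskq dgl
Hunk 3: at line 5 remove [dau] add [kxx,bqgrg,tqvk] -> 12 lines: nqop cxaza qlf adrpx tqcn kxx bqgrg tqvk glrdx ccrv atskq dgl
Hunk 4: at line 1 remove [cxaza,qlf] add [liis,mvq,pqo] -> 13 lines: nqop liis mvq pqo adrpx tqcn kxx bqgrg tqvk glrdx ccrv atskq dgl
Hunk 5: at line 8 remove [glrdx,ccrv] add [hsay,qbzdl,ixi] -> 14 lines: nqop liis mvq pqo adrpx tqcn kxx bqgrg tqvk hsay qbzdl ixi atskq dgl
Hunk 6: at line 1 remove [mvq,pqo] add [lxqwf] -> 13 lines: nqop liis lxqwf adrpx tqcn kxx bqgrg tqvk hsay qbzdl ixi atskq dgl
Hunk 7: at line 7 remove [tqvk,hsay,qbzdl] add [hxjtx] -> 11 lines: nqop liis lxqwf adrpx tqcn kxx bqgrg hxjtx ixi atskq dgl
Final line count: 11

Answer: 11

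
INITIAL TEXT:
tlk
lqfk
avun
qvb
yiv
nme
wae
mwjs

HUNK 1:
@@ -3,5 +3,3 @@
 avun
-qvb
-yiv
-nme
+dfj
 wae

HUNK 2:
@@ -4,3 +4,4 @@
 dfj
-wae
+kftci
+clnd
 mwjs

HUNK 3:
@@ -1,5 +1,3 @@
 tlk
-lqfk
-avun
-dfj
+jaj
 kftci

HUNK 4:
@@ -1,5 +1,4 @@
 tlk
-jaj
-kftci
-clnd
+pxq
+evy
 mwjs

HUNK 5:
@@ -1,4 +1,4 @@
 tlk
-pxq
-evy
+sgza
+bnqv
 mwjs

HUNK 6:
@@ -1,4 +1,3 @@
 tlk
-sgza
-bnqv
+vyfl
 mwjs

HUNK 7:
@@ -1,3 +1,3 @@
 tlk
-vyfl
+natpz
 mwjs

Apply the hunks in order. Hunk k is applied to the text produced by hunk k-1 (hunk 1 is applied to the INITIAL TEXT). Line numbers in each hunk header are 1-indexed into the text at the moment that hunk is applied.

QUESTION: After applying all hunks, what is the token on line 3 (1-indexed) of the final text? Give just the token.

Answer: mwjs

Derivation:
Hunk 1: at line 3 remove [qvb,yiv,nme] add [dfj] -> 6 lines: tlk lqfk avun dfj wae mwjs
Hunk 2: at line 4 remove [wae] add [kftci,clnd] -> 7 lines: tlk lqfk avun dfj kftci clnd mwjs
Hunk 3: at line 1 remove [lqfk,avun,dfj] add [jaj] -> 5 lines: tlk jaj kftci clnd mwjs
Hunk 4: at line 1 remove [jaj,kftci,clnd] add [pxq,evy] -> 4 lines: tlk pxq evy mwjs
Hunk 5: at line 1 remove [pxq,evy] add [sgza,bnqv] -> 4 lines: tlk sgza bnqv mwjs
Hunk 6: at line 1 remove [sgza,bnqv] add [vyfl] -> 3 lines: tlk vyfl mwjs
Hunk 7: at line 1 remove [vyfl] add [natpz] -> 3 lines: tlk natpz mwjs
Final line 3: mwjs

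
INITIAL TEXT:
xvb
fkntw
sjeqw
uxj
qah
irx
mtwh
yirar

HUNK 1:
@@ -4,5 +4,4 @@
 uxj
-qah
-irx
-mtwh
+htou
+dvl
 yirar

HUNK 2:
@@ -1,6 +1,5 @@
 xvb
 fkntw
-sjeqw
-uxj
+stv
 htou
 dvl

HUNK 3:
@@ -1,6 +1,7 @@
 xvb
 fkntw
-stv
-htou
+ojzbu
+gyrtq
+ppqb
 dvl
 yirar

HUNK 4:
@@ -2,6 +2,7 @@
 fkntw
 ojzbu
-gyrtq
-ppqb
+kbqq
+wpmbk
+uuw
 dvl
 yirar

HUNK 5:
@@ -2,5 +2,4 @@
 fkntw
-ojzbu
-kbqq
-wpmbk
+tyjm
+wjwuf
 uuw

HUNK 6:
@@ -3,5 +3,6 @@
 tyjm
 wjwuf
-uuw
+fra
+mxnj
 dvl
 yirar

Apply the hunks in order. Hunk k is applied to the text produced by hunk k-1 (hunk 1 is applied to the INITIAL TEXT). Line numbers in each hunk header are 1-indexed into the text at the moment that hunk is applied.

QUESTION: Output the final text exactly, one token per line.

Answer: xvb
fkntw
tyjm
wjwuf
fra
mxnj
dvl
yirar

Derivation:
Hunk 1: at line 4 remove [qah,irx,mtwh] add [htou,dvl] -> 7 lines: xvb fkntw sjeqw uxj htou dvl yirar
Hunk 2: at line 1 remove [sjeqw,uxj] add [stv] -> 6 lines: xvb fkntw stv htou dvl yirar
Hunk 3: at line 1 remove [stv,htou] add [ojzbu,gyrtq,ppqb] -> 7 lines: xvb fkntw ojzbu gyrtq ppqb dvl yirar
Hunk 4: at line 2 remove [gyrtq,ppqb] add [kbqq,wpmbk,uuw] -> 8 lines: xvb fkntw ojzbu kbqq wpmbk uuw dvl yirar
Hunk 5: at line 2 remove [ojzbu,kbqq,wpmbk] add [tyjm,wjwuf] -> 7 lines: xvb fkntw tyjm wjwuf uuw dvl yirar
Hunk 6: at line 3 remove [uuw] add [fra,mxnj] -> 8 lines: xvb fkntw tyjm wjwuf fra mxnj dvl yirar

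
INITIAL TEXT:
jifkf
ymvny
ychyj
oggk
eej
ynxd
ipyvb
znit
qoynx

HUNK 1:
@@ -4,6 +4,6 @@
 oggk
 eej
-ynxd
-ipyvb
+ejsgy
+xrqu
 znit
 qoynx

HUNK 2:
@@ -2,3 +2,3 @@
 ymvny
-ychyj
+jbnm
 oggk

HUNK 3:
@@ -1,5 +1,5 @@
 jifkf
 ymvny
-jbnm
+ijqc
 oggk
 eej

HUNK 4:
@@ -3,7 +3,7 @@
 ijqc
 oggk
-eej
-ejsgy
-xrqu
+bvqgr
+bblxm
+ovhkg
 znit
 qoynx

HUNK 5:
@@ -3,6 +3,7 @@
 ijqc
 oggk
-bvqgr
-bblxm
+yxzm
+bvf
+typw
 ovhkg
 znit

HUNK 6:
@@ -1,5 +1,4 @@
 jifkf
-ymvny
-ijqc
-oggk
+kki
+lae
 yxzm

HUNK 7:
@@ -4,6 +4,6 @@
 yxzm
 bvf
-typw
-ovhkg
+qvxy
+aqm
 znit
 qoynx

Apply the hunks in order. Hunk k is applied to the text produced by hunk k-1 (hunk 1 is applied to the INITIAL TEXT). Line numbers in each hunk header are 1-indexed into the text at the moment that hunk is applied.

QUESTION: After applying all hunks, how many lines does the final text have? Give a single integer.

Answer: 9

Derivation:
Hunk 1: at line 4 remove [ynxd,ipyvb] add [ejsgy,xrqu] -> 9 lines: jifkf ymvny ychyj oggk eej ejsgy xrqu znit qoynx
Hunk 2: at line 2 remove [ychyj] add [jbnm] -> 9 lines: jifkf ymvny jbnm oggk eej ejsgy xrqu znit qoynx
Hunk 3: at line 1 remove [jbnm] add [ijqc] -> 9 lines: jifkf ymvny ijqc oggk eej ejsgy xrqu znit qoynx
Hunk 4: at line 3 remove [eej,ejsgy,xrqu] add [bvqgr,bblxm,ovhkg] -> 9 lines: jifkf ymvny ijqc oggk bvqgr bblxm ovhkg znit qoynx
Hunk 5: at line 3 remove [bvqgr,bblxm] add [yxzm,bvf,typw] -> 10 lines: jifkf ymvny ijqc oggk yxzm bvf typw ovhkg znit qoynx
Hunk 6: at line 1 remove [ymvny,ijqc,oggk] add [kki,lae] -> 9 lines: jifkf kki lae yxzm bvf typw ovhkg znit qoynx
Hunk 7: at line 4 remove [typw,ovhkg] add [qvxy,aqm] -> 9 lines: jifkf kki lae yxzm bvf qvxy aqm znit qoynx
Final line count: 9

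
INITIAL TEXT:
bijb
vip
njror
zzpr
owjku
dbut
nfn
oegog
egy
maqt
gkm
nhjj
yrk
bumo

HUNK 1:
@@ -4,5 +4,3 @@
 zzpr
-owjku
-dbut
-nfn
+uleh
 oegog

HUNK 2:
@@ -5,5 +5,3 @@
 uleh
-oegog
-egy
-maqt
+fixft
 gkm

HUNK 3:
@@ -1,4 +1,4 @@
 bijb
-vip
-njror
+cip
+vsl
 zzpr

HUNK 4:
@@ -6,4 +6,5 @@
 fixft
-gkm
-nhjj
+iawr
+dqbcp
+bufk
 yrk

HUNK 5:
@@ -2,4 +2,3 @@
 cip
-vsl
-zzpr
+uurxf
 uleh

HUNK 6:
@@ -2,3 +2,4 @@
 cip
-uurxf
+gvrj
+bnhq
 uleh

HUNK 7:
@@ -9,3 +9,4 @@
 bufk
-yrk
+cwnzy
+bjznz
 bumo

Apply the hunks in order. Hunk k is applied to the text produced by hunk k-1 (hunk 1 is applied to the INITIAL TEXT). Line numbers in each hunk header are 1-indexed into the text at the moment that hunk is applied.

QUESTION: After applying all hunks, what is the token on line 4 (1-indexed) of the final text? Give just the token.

Hunk 1: at line 4 remove [owjku,dbut,nfn] add [uleh] -> 12 lines: bijb vip njror zzpr uleh oegog egy maqt gkm nhjj yrk bumo
Hunk 2: at line 5 remove [oegog,egy,maqt] add [fixft] -> 10 lines: bijb vip njror zzpr uleh fixft gkm nhjj yrk bumo
Hunk 3: at line 1 remove [vip,njror] add [cip,vsl] -> 10 lines: bijb cip vsl zzpr uleh fixft gkm nhjj yrk bumo
Hunk 4: at line 6 remove [gkm,nhjj] add [iawr,dqbcp,bufk] -> 11 lines: bijb cip vsl zzpr uleh fixft iawr dqbcp bufk yrk bumo
Hunk 5: at line 2 remove [vsl,zzpr] add [uurxf] -> 10 lines: bijb cip uurxf uleh fixft iawr dqbcp bufk yrk bumo
Hunk 6: at line 2 remove [uurxf] add [gvrj,bnhq] -> 11 lines: bijb cip gvrj bnhq uleh fixft iawr dqbcp bufk yrk bumo
Hunk 7: at line 9 remove [yrk] add [cwnzy,bjznz] -> 12 lines: bijb cip gvrj bnhq uleh fixft iawr dqbcp bufk cwnzy bjznz bumo
Final line 4: bnhq

Answer: bnhq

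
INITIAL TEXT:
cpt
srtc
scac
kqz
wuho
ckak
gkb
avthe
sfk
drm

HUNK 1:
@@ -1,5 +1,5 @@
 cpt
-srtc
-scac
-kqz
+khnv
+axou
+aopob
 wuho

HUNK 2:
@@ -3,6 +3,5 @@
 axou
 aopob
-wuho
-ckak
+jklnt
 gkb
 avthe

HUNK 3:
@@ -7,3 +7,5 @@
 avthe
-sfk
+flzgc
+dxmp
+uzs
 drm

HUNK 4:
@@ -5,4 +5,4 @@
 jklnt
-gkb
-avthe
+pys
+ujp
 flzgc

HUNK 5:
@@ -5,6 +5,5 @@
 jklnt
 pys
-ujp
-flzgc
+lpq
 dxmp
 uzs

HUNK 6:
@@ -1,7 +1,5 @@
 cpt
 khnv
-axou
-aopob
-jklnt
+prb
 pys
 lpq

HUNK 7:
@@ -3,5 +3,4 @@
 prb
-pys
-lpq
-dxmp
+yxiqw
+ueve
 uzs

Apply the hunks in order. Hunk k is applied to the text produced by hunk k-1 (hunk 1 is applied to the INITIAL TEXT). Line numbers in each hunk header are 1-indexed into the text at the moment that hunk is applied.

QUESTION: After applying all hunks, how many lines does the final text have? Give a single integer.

Hunk 1: at line 1 remove [srtc,scac,kqz] add [khnv,axou,aopob] -> 10 lines: cpt khnv axou aopob wuho ckak gkb avthe sfk drm
Hunk 2: at line 3 remove [wuho,ckak] add [jklnt] -> 9 lines: cpt khnv axou aopob jklnt gkb avthe sfk drm
Hunk 3: at line 7 remove [sfk] add [flzgc,dxmp,uzs] -> 11 lines: cpt khnv axou aopob jklnt gkb avthe flzgc dxmp uzs drm
Hunk 4: at line 5 remove [gkb,avthe] add [pys,ujp] -> 11 lines: cpt khnv axou aopob jklnt pys ujp flzgc dxmp uzs drm
Hunk 5: at line 5 remove [ujp,flzgc] add [lpq] -> 10 lines: cpt khnv axou aopob jklnt pys lpq dxmp uzs drm
Hunk 6: at line 1 remove [axou,aopob,jklnt] add [prb] -> 8 lines: cpt khnv prb pys lpq dxmp uzs drm
Hunk 7: at line 3 remove [pys,lpq,dxmp] add [yxiqw,ueve] -> 7 lines: cpt khnv prb yxiqw ueve uzs drm
Final line count: 7

Answer: 7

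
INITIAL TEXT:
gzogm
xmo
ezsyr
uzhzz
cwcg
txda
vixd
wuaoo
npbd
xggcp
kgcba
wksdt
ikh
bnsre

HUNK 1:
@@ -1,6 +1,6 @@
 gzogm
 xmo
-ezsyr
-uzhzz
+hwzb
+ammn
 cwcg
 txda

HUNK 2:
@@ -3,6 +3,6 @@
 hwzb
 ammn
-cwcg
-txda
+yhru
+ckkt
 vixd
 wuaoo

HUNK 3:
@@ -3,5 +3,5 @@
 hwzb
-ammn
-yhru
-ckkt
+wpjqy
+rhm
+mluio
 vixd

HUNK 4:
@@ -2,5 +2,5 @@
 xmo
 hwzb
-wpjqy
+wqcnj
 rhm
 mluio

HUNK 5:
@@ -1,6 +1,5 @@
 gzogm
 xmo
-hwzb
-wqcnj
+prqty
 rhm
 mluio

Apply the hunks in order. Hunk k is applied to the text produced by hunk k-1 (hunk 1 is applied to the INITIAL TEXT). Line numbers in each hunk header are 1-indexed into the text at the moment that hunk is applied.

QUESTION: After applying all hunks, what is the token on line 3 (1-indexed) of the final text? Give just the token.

Hunk 1: at line 1 remove [ezsyr,uzhzz] add [hwzb,ammn] -> 14 lines: gzogm xmo hwzb ammn cwcg txda vixd wuaoo npbd xggcp kgcba wksdt ikh bnsre
Hunk 2: at line 3 remove [cwcg,txda] add [yhru,ckkt] -> 14 lines: gzogm xmo hwzb ammn yhru ckkt vixd wuaoo npbd xggcp kgcba wksdt ikh bnsre
Hunk 3: at line 3 remove [ammn,yhru,ckkt] add [wpjqy,rhm,mluio] -> 14 lines: gzogm xmo hwzb wpjqy rhm mluio vixd wuaoo npbd xggcp kgcba wksdt ikh bnsre
Hunk 4: at line 2 remove [wpjqy] add [wqcnj] -> 14 lines: gzogm xmo hwzb wqcnj rhm mluio vixd wuaoo npbd xggcp kgcba wksdt ikh bnsre
Hunk 5: at line 1 remove [hwzb,wqcnj] add [prqty] -> 13 lines: gzogm xmo prqty rhm mluio vixd wuaoo npbd xggcp kgcba wksdt ikh bnsre
Final line 3: prqty

Answer: prqty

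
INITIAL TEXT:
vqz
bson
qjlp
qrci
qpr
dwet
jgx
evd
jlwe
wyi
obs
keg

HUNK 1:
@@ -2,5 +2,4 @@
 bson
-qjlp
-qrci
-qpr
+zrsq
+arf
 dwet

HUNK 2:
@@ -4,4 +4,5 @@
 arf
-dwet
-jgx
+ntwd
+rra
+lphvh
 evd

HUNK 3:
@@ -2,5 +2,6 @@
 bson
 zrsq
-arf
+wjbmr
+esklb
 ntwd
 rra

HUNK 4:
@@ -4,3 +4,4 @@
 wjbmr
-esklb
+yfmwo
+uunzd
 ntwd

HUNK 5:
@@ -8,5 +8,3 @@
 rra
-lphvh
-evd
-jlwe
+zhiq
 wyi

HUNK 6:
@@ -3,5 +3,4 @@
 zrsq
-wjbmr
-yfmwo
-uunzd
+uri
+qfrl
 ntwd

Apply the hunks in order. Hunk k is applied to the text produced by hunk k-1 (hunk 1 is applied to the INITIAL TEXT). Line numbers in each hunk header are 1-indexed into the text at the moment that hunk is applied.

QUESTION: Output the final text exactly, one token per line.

Answer: vqz
bson
zrsq
uri
qfrl
ntwd
rra
zhiq
wyi
obs
keg

Derivation:
Hunk 1: at line 2 remove [qjlp,qrci,qpr] add [zrsq,arf] -> 11 lines: vqz bson zrsq arf dwet jgx evd jlwe wyi obs keg
Hunk 2: at line 4 remove [dwet,jgx] add [ntwd,rra,lphvh] -> 12 lines: vqz bson zrsq arf ntwd rra lphvh evd jlwe wyi obs keg
Hunk 3: at line 2 remove [arf] add [wjbmr,esklb] -> 13 lines: vqz bson zrsq wjbmr esklb ntwd rra lphvh evd jlwe wyi obs keg
Hunk 4: at line 4 remove [esklb] add [yfmwo,uunzd] -> 14 lines: vqz bson zrsq wjbmr yfmwo uunzd ntwd rra lphvh evd jlwe wyi obs keg
Hunk 5: at line 8 remove [lphvh,evd,jlwe] add [zhiq] -> 12 lines: vqz bson zrsq wjbmr yfmwo uunzd ntwd rra zhiq wyi obs keg
Hunk 6: at line 3 remove [wjbmr,yfmwo,uunzd] add [uri,qfrl] -> 11 lines: vqz bson zrsq uri qfrl ntwd rra zhiq wyi obs keg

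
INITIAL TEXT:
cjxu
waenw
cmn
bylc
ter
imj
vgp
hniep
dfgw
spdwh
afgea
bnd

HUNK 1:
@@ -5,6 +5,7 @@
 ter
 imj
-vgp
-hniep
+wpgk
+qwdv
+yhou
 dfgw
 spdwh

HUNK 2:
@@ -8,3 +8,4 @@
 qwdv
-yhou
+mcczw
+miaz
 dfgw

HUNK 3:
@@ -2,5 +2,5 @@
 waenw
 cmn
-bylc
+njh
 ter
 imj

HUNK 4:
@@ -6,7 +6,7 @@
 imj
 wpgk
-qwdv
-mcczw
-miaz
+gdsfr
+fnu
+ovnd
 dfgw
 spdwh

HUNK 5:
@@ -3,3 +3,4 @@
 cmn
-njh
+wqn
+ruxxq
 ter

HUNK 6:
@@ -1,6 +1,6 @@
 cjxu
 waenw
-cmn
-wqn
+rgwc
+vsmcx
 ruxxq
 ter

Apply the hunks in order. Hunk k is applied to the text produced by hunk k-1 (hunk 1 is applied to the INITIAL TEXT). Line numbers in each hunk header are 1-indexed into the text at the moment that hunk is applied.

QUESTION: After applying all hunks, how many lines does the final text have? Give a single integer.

Answer: 15

Derivation:
Hunk 1: at line 5 remove [vgp,hniep] add [wpgk,qwdv,yhou] -> 13 lines: cjxu waenw cmn bylc ter imj wpgk qwdv yhou dfgw spdwh afgea bnd
Hunk 2: at line 8 remove [yhou] add [mcczw,miaz] -> 14 lines: cjxu waenw cmn bylc ter imj wpgk qwdv mcczw miaz dfgw spdwh afgea bnd
Hunk 3: at line 2 remove [bylc] add [njh] -> 14 lines: cjxu waenw cmn njh ter imj wpgk qwdv mcczw miaz dfgw spdwh afgea bnd
Hunk 4: at line 6 remove [qwdv,mcczw,miaz] add [gdsfr,fnu,ovnd] -> 14 lines: cjxu waenw cmn njh ter imj wpgk gdsfr fnu ovnd dfgw spdwh afgea bnd
Hunk 5: at line 3 remove [njh] add [wqn,ruxxq] -> 15 lines: cjxu waenw cmn wqn ruxxq ter imj wpgk gdsfr fnu ovnd dfgw spdwh afgea bnd
Hunk 6: at line 1 remove [cmn,wqn] add [rgwc,vsmcx] -> 15 lines: cjxu waenw rgwc vsmcx ruxxq ter imj wpgk gdsfr fnu ovnd dfgw spdwh afgea bnd
Final line count: 15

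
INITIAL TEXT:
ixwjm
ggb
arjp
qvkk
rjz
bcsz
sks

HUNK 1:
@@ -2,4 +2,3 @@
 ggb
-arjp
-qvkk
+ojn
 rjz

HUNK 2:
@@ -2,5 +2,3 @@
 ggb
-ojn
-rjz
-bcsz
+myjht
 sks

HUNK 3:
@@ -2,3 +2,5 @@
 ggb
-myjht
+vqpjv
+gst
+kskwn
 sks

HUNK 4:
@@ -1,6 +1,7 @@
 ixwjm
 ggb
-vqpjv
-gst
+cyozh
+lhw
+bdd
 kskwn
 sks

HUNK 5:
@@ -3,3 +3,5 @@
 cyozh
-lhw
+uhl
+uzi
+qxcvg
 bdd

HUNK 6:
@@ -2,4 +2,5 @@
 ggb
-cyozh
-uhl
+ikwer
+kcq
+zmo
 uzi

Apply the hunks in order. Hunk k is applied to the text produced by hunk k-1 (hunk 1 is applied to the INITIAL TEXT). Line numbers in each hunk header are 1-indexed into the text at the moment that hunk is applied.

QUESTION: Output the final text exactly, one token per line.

Answer: ixwjm
ggb
ikwer
kcq
zmo
uzi
qxcvg
bdd
kskwn
sks

Derivation:
Hunk 1: at line 2 remove [arjp,qvkk] add [ojn] -> 6 lines: ixwjm ggb ojn rjz bcsz sks
Hunk 2: at line 2 remove [ojn,rjz,bcsz] add [myjht] -> 4 lines: ixwjm ggb myjht sks
Hunk 3: at line 2 remove [myjht] add [vqpjv,gst,kskwn] -> 6 lines: ixwjm ggb vqpjv gst kskwn sks
Hunk 4: at line 1 remove [vqpjv,gst] add [cyozh,lhw,bdd] -> 7 lines: ixwjm ggb cyozh lhw bdd kskwn sks
Hunk 5: at line 3 remove [lhw] add [uhl,uzi,qxcvg] -> 9 lines: ixwjm ggb cyozh uhl uzi qxcvg bdd kskwn sks
Hunk 6: at line 2 remove [cyozh,uhl] add [ikwer,kcq,zmo] -> 10 lines: ixwjm ggb ikwer kcq zmo uzi qxcvg bdd kskwn sks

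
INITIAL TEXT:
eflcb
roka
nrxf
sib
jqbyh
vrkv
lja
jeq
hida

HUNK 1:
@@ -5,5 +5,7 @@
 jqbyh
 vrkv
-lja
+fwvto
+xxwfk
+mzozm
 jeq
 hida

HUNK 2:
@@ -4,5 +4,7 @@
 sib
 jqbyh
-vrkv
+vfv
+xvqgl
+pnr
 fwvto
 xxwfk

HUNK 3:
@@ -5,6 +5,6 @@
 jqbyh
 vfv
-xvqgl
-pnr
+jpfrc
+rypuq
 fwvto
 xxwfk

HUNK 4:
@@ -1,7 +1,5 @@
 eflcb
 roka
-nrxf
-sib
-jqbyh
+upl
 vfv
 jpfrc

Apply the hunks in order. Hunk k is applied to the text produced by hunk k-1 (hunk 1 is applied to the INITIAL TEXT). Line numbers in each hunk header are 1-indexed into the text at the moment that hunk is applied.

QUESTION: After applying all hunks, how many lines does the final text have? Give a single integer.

Answer: 11

Derivation:
Hunk 1: at line 5 remove [lja] add [fwvto,xxwfk,mzozm] -> 11 lines: eflcb roka nrxf sib jqbyh vrkv fwvto xxwfk mzozm jeq hida
Hunk 2: at line 4 remove [vrkv] add [vfv,xvqgl,pnr] -> 13 lines: eflcb roka nrxf sib jqbyh vfv xvqgl pnr fwvto xxwfk mzozm jeq hida
Hunk 3: at line 5 remove [xvqgl,pnr] add [jpfrc,rypuq] -> 13 lines: eflcb roka nrxf sib jqbyh vfv jpfrc rypuq fwvto xxwfk mzozm jeq hida
Hunk 4: at line 1 remove [nrxf,sib,jqbyh] add [upl] -> 11 lines: eflcb roka upl vfv jpfrc rypuq fwvto xxwfk mzozm jeq hida
Final line count: 11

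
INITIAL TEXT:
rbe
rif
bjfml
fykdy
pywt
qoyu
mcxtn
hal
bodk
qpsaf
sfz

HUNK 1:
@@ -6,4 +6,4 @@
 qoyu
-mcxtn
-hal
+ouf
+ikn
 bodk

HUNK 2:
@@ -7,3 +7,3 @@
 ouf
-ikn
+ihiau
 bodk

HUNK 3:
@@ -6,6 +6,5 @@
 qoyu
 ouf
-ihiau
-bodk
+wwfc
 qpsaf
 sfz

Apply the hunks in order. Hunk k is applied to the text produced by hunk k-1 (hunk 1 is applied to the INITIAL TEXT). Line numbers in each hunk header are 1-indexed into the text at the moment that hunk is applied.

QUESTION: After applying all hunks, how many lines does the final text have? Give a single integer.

Answer: 10

Derivation:
Hunk 1: at line 6 remove [mcxtn,hal] add [ouf,ikn] -> 11 lines: rbe rif bjfml fykdy pywt qoyu ouf ikn bodk qpsaf sfz
Hunk 2: at line 7 remove [ikn] add [ihiau] -> 11 lines: rbe rif bjfml fykdy pywt qoyu ouf ihiau bodk qpsaf sfz
Hunk 3: at line 6 remove [ihiau,bodk] add [wwfc] -> 10 lines: rbe rif bjfml fykdy pywt qoyu ouf wwfc qpsaf sfz
Final line count: 10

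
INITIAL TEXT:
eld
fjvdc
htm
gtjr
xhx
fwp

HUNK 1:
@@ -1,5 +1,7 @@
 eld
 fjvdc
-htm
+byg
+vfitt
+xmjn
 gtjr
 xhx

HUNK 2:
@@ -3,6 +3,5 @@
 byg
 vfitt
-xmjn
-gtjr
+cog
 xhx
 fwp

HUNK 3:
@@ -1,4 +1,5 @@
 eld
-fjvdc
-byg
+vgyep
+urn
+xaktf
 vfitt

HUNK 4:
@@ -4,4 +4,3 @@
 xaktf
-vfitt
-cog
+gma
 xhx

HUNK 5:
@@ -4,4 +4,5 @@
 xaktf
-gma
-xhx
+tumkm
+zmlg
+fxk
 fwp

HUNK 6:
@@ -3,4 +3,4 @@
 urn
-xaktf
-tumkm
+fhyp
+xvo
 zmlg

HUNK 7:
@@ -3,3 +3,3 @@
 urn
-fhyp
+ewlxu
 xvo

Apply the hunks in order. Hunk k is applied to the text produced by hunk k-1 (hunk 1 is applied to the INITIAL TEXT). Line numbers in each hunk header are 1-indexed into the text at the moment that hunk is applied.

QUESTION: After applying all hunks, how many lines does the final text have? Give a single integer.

Answer: 8

Derivation:
Hunk 1: at line 1 remove [htm] add [byg,vfitt,xmjn] -> 8 lines: eld fjvdc byg vfitt xmjn gtjr xhx fwp
Hunk 2: at line 3 remove [xmjn,gtjr] add [cog] -> 7 lines: eld fjvdc byg vfitt cog xhx fwp
Hunk 3: at line 1 remove [fjvdc,byg] add [vgyep,urn,xaktf] -> 8 lines: eld vgyep urn xaktf vfitt cog xhx fwp
Hunk 4: at line 4 remove [vfitt,cog] add [gma] -> 7 lines: eld vgyep urn xaktf gma xhx fwp
Hunk 5: at line 4 remove [gma,xhx] add [tumkm,zmlg,fxk] -> 8 lines: eld vgyep urn xaktf tumkm zmlg fxk fwp
Hunk 6: at line 3 remove [xaktf,tumkm] add [fhyp,xvo] -> 8 lines: eld vgyep urn fhyp xvo zmlg fxk fwp
Hunk 7: at line 3 remove [fhyp] add [ewlxu] -> 8 lines: eld vgyep urn ewlxu xvo zmlg fxk fwp
Final line count: 8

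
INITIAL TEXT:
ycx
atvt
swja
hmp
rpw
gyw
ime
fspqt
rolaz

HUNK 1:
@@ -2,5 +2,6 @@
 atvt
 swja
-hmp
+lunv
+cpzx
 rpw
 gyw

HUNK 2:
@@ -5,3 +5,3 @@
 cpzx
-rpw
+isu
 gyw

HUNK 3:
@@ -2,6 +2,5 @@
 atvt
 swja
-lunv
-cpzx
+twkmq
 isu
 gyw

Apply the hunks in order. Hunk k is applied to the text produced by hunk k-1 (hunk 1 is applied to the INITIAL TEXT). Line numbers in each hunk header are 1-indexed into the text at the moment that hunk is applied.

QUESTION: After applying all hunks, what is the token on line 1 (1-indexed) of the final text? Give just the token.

Answer: ycx

Derivation:
Hunk 1: at line 2 remove [hmp] add [lunv,cpzx] -> 10 lines: ycx atvt swja lunv cpzx rpw gyw ime fspqt rolaz
Hunk 2: at line 5 remove [rpw] add [isu] -> 10 lines: ycx atvt swja lunv cpzx isu gyw ime fspqt rolaz
Hunk 3: at line 2 remove [lunv,cpzx] add [twkmq] -> 9 lines: ycx atvt swja twkmq isu gyw ime fspqt rolaz
Final line 1: ycx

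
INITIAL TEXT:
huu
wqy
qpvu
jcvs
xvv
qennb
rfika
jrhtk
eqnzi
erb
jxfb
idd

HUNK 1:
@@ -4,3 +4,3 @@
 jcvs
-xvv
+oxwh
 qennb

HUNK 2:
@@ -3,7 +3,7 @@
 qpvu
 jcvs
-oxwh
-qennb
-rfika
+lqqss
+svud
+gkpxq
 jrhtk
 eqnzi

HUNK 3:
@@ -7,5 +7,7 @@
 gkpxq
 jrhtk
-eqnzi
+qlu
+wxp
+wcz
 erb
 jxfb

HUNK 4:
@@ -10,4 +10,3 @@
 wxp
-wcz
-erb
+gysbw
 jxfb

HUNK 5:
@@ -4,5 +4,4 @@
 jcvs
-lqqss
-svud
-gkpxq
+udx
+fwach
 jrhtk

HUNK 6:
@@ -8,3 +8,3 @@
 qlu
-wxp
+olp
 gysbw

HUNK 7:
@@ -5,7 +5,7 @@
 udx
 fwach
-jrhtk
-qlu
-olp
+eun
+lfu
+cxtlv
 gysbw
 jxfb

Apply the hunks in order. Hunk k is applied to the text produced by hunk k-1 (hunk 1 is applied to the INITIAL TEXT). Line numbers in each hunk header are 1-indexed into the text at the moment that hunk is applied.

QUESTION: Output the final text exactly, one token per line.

Hunk 1: at line 4 remove [xvv] add [oxwh] -> 12 lines: huu wqy qpvu jcvs oxwh qennb rfika jrhtk eqnzi erb jxfb idd
Hunk 2: at line 3 remove [oxwh,qennb,rfika] add [lqqss,svud,gkpxq] -> 12 lines: huu wqy qpvu jcvs lqqss svud gkpxq jrhtk eqnzi erb jxfb idd
Hunk 3: at line 7 remove [eqnzi] add [qlu,wxp,wcz] -> 14 lines: huu wqy qpvu jcvs lqqss svud gkpxq jrhtk qlu wxp wcz erb jxfb idd
Hunk 4: at line 10 remove [wcz,erb] add [gysbw] -> 13 lines: huu wqy qpvu jcvs lqqss svud gkpxq jrhtk qlu wxp gysbw jxfb idd
Hunk 5: at line 4 remove [lqqss,svud,gkpxq] add [udx,fwach] -> 12 lines: huu wqy qpvu jcvs udx fwach jrhtk qlu wxp gysbw jxfb idd
Hunk 6: at line 8 remove [wxp] add [olp] -> 12 lines: huu wqy qpvu jcvs udx fwach jrhtk qlu olp gysbw jxfb idd
Hunk 7: at line 5 remove [jrhtk,qlu,olp] add [eun,lfu,cxtlv] -> 12 lines: huu wqy qpvu jcvs udx fwach eun lfu cxtlv gysbw jxfb idd

Answer: huu
wqy
qpvu
jcvs
udx
fwach
eun
lfu
cxtlv
gysbw
jxfb
idd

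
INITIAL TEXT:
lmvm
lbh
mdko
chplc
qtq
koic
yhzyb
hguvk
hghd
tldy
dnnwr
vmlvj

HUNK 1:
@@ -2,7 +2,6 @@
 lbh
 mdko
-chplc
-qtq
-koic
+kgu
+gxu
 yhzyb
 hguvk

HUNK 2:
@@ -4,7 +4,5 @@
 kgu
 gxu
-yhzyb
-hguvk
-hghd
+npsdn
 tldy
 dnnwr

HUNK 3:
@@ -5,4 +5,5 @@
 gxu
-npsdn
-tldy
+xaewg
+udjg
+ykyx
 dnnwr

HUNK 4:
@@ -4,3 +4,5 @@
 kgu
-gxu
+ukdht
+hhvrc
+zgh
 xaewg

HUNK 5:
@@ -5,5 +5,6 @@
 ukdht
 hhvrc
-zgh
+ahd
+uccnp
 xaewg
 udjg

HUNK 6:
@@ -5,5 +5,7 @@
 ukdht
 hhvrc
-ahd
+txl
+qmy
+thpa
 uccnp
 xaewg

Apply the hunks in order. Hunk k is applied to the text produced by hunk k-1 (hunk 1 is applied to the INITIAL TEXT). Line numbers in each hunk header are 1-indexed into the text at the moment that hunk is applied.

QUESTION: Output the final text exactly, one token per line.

Hunk 1: at line 2 remove [chplc,qtq,koic] add [kgu,gxu] -> 11 lines: lmvm lbh mdko kgu gxu yhzyb hguvk hghd tldy dnnwr vmlvj
Hunk 2: at line 4 remove [yhzyb,hguvk,hghd] add [npsdn] -> 9 lines: lmvm lbh mdko kgu gxu npsdn tldy dnnwr vmlvj
Hunk 3: at line 5 remove [npsdn,tldy] add [xaewg,udjg,ykyx] -> 10 lines: lmvm lbh mdko kgu gxu xaewg udjg ykyx dnnwr vmlvj
Hunk 4: at line 4 remove [gxu] add [ukdht,hhvrc,zgh] -> 12 lines: lmvm lbh mdko kgu ukdht hhvrc zgh xaewg udjg ykyx dnnwr vmlvj
Hunk 5: at line 5 remove [zgh] add [ahd,uccnp] -> 13 lines: lmvm lbh mdko kgu ukdht hhvrc ahd uccnp xaewg udjg ykyx dnnwr vmlvj
Hunk 6: at line 5 remove [ahd] add [txl,qmy,thpa] -> 15 lines: lmvm lbh mdko kgu ukdht hhvrc txl qmy thpa uccnp xaewg udjg ykyx dnnwr vmlvj

Answer: lmvm
lbh
mdko
kgu
ukdht
hhvrc
txl
qmy
thpa
uccnp
xaewg
udjg
ykyx
dnnwr
vmlvj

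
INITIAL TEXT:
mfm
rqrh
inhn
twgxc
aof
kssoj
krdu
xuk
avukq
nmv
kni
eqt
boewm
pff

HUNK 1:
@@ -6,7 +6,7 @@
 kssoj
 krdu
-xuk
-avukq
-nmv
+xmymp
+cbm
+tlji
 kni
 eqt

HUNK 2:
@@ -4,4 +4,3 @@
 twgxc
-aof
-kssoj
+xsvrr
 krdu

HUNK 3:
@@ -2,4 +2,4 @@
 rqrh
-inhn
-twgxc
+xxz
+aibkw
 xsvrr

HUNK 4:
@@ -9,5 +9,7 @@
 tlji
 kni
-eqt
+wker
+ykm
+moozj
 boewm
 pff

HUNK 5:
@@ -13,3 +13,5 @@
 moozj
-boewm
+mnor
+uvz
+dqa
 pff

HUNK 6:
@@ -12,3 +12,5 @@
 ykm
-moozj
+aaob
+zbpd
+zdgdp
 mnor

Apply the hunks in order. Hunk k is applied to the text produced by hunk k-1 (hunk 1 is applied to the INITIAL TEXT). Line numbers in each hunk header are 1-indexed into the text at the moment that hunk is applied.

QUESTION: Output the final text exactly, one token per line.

Answer: mfm
rqrh
xxz
aibkw
xsvrr
krdu
xmymp
cbm
tlji
kni
wker
ykm
aaob
zbpd
zdgdp
mnor
uvz
dqa
pff

Derivation:
Hunk 1: at line 6 remove [xuk,avukq,nmv] add [xmymp,cbm,tlji] -> 14 lines: mfm rqrh inhn twgxc aof kssoj krdu xmymp cbm tlji kni eqt boewm pff
Hunk 2: at line 4 remove [aof,kssoj] add [xsvrr] -> 13 lines: mfm rqrh inhn twgxc xsvrr krdu xmymp cbm tlji kni eqt boewm pff
Hunk 3: at line 2 remove [inhn,twgxc] add [xxz,aibkw] -> 13 lines: mfm rqrh xxz aibkw xsvrr krdu xmymp cbm tlji kni eqt boewm pff
Hunk 4: at line 9 remove [eqt] add [wker,ykm,moozj] -> 15 lines: mfm rqrh xxz aibkw xsvrr krdu xmymp cbm tlji kni wker ykm moozj boewm pff
Hunk 5: at line 13 remove [boewm] add [mnor,uvz,dqa] -> 17 lines: mfm rqrh xxz aibkw xsvrr krdu xmymp cbm tlji kni wker ykm moozj mnor uvz dqa pff
Hunk 6: at line 12 remove [moozj] add [aaob,zbpd,zdgdp] -> 19 lines: mfm rqrh xxz aibkw xsvrr krdu xmymp cbm tlji kni wker ykm aaob zbpd zdgdp mnor uvz dqa pff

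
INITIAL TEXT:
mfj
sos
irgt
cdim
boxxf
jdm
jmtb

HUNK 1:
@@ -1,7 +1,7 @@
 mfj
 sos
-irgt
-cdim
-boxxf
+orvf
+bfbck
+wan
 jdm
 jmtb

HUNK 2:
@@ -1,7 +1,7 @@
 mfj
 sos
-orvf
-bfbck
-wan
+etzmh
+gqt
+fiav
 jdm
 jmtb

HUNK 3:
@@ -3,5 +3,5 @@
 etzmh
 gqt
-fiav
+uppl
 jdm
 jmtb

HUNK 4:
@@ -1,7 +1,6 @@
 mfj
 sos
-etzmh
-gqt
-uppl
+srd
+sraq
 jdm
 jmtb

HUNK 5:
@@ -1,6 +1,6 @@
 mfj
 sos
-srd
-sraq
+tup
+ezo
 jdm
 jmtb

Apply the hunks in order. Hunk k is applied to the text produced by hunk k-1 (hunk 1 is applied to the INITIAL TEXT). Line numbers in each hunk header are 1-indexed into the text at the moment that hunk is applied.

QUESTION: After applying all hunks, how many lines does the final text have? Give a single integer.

Hunk 1: at line 1 remove [irgt,cdim,boxxf] add [orvf,bfbck,wan] -> 7 lines: mfj sos orvf bfbck wan jdm jmtb
Hunk 2: at line 1 remove [orvf,bfbck,wan] add [etzmh,gqt,fiav] -> 7 lines: mfj sos etzmh gqt fiav jdm jmtb
Hunk 3: at line 3 remove [fiav] add [uppl] -> 7 lines: mfj sos etzmh gqt uppl jdm jmtb
Hunk 4: at line 1 remove [etzmh,gqt,uppl] add [srd,sraq] -> 6 lines: mfj sos srd sraq jdm jmtb
Hunk 5: at line 1 remove [srd,sraq] add [tup,ezo] -> 6 lines: mfj sos tup ezo jdm jmtb
Final line count: 6

Answer: 6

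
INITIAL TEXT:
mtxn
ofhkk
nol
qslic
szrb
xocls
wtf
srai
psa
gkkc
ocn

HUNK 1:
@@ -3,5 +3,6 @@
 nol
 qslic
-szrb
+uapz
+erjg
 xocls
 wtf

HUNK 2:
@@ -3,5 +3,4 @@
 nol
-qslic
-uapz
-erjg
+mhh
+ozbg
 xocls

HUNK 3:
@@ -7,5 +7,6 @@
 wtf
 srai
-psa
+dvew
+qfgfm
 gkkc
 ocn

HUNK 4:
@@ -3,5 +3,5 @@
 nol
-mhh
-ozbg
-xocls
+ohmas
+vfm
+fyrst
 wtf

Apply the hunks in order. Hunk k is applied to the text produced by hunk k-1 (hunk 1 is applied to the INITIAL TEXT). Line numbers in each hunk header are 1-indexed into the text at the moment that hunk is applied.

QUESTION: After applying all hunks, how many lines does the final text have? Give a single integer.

Hunk 1: at line 3 remove [szrb] add [uapz,erjg] -> 12 lines: mtxn ofhkk nol qslic uapz erjg xocls wtf srai psa gkkc ocn
Hunk 2: at line 3 remove [qslic,uapz,erjg] add [mhh,ozbg] -> 11 lines: mtxn ofhkk nol mhh ozbg xocls wtf srai psa gkkc ocn
Hunk 3: at line 7 remove [psa] add [dvew,qfgfm] -> 12 lines: mtxn ofhkk nol mhh ozbg xocls wtf srai dvew qfgfm gkkc ocn
Hunk 4: at line 3 remove [mhh,ozbg,xocls] add [ohmas,vfm,fyrst] -> 12 lines: mtxn ofhkk nol ohmas vfm fyrst wtf srai dvew qfgfm gkkc ocn
Final line count: 12

Answer: 12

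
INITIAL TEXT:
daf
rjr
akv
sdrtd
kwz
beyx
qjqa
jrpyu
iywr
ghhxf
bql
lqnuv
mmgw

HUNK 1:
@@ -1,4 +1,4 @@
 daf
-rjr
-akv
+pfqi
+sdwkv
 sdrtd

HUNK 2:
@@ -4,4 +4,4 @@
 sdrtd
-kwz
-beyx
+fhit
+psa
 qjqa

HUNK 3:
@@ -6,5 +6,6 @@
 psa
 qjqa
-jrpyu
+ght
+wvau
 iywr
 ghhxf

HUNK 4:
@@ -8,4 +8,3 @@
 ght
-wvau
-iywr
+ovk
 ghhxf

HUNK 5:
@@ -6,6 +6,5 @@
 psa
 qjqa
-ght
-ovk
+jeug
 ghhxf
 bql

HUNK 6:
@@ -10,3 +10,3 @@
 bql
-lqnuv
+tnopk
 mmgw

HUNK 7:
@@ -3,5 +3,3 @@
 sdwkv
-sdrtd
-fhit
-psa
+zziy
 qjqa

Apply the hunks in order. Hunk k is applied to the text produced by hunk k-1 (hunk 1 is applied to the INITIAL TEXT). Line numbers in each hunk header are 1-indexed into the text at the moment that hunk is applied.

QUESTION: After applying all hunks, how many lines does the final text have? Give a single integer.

Answer: 10

Derivation:
Hunk 1: at line 1 remove [rjr,akv] add [pfqi,sdwkv] -> 13 lines: daf pfqi sdwkv sdrtd kwz beyx qjqa jrpyu iywr ghhxf bql lqnuv mmgw
Hunk 2: at line 4 remove [kwz,beyx] add [fhit,psa] -> 13 lines: daf pfqi sdwkv sdrtd fhit psa qjqa jrpyu iywr ghhxf bql lqnuv mmgw
Hunk 3: at line 6 remove [jrpyu] add [ght,wvau] -> 14 lines: daf pfqi sdwkv sdrtd fhit psa qjqa ght wvau iywr ghhxf bql lqnuv mmgw
Hunk 4: at line 8 remove [wvau,iywr] add [ovk] -> 13 lines: daf pfqi sdwkv sdrtd fhit psa qjqa ght ovk ghhxf bql lqnuv mmgw
Hunk 5: at line 6 remove [ght,ovk] add [jeug] -> 12 lines: daf pfqi sdwkv sdrtd fhit psa qjqa jeug ghhxf bql lqnuv mmgw
Hunk 6: at line 10 remove [lqnuv] add [tnopk] -> 12 lines: daf pfqi sdwkv sdrtd fhit psa qjqa jeug ghhxf bql tnopk mmgw
Hunk 7: at line 3 remove [sdrtd,fhit,psa] add [zziy] -> 10 lines: daf pfqi sdwkv zziy qjqa jeug ghhxf bql tnopk mmgw
Final line count: 10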